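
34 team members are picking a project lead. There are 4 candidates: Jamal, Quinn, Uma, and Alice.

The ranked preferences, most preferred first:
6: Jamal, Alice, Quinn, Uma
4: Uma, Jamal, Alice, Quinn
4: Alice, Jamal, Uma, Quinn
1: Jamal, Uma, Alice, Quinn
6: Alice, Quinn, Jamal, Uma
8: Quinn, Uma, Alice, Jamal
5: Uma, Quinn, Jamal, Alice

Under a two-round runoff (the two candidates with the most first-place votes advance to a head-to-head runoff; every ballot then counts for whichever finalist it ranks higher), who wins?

Round 1 first-place votes: Jamal 7, Quinn 8, Uma 9, Alice 10. Alice and Uma advance.
Runoff: Alice is ranked above Uma on 16 ballots, Uma above Alice on 18.

Uma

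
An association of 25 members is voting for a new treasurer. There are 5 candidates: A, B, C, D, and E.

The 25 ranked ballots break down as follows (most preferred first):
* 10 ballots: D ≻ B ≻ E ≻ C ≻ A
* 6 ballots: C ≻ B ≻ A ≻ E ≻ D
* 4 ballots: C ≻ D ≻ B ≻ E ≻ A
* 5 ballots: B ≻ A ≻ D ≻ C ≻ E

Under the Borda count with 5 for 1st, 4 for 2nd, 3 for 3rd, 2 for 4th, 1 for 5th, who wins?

A: 10×1 + 6×3 + 4×1 + 5×4 = 52
B: 10×4 + 6×4 + 4×3 + 5×5 = 101
C: 10×2 + 6×5 + 4×5 + 5×2 = 80
D: 10×5 + 6×1 + 4×4 + 5×3 = 87
E: 10×3 + 6×2 + 4×2 + 5×1 = 55

B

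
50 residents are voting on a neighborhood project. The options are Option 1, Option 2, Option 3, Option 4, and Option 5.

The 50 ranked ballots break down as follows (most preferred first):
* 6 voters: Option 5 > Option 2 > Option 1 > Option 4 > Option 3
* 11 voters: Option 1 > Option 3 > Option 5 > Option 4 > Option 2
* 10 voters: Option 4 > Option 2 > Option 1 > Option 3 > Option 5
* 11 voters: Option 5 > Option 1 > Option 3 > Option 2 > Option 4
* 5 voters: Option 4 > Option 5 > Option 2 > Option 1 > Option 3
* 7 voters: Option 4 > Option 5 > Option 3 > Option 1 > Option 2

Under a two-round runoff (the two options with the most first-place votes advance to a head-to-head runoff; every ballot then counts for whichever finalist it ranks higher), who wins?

Option 5

Round 1 first-place votes: Option 1 11, Option 2 0, Option 3 0, Option 4 22, Option 5 17. Option 4 and Option 5 advance.
Runoff: Option 4 is ranked above Option 5 on 22 ballots, Option 5 above Option 4 on 28.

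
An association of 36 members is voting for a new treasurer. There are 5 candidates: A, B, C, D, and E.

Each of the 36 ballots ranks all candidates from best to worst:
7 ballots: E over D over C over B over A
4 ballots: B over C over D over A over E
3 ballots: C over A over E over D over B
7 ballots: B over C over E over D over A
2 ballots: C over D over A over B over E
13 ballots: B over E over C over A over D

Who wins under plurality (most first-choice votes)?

B

First-place votes: A 0, B 24, C 5, D 0, E 7.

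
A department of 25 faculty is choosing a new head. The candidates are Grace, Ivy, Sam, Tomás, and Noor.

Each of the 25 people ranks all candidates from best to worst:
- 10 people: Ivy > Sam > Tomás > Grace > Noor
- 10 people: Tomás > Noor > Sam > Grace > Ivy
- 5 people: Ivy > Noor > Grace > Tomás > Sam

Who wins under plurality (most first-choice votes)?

Ivy

First-place votes: Grace 0, Ivy 15, Sam 0, Tomás 10, Noor 0.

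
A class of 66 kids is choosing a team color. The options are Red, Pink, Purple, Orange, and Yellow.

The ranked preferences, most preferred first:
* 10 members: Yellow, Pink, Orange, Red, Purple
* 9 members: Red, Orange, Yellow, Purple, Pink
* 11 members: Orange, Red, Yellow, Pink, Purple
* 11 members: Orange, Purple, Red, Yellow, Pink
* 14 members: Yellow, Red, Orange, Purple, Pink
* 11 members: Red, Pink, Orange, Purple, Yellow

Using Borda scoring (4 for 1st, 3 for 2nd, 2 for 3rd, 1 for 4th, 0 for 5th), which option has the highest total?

Red

Red: 10×1 + 9×4 + 11×3 + 11×2 + 14×3 + 11×4 = 187
Pink: 10×3 + 9×0 + 11×1 + 11×0 + 14×0 + 11×3 = 74
Purple: 10×0 + 9×1 + 11×0 + 11×3 + 14×1 + 11×1 = 67
Orange: 10×2 + 9×3 + 11×4 + 11×4 + 14×2 + 11×2 = 185
Yellow: 10×4 + 9×2 + 11×2 + 11×1 + 14×4 + 11×0 = 147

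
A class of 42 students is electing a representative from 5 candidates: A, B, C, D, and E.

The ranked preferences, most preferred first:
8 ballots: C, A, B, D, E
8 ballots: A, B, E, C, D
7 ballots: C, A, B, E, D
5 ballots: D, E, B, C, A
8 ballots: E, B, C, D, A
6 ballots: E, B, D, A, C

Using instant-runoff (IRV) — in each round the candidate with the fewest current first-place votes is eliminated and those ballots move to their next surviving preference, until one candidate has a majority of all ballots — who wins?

Round 1: A 8, B 0, C 15, D 5, E 14. B eliminated.
Round 2: A 8, C 15, D 5, E 14. D eliminated.
Round 3: A 8, C 15, E 19. A eliminated.
Round 4: C 15, E 27. E has a majority (≥22).

E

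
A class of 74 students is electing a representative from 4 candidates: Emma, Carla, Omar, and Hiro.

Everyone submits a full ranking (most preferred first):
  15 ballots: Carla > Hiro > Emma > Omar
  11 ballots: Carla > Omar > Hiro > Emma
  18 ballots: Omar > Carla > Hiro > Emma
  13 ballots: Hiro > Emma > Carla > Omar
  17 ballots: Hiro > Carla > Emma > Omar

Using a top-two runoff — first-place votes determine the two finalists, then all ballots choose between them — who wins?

Carla

Round 1 first-place votes: Emma 0, Carla 26, Omar 18, Hiro 30. Hiro and Carla advance.
Runoff: Hiro is ranked above Carla on 30 ballots, Carla above Hiro on 44.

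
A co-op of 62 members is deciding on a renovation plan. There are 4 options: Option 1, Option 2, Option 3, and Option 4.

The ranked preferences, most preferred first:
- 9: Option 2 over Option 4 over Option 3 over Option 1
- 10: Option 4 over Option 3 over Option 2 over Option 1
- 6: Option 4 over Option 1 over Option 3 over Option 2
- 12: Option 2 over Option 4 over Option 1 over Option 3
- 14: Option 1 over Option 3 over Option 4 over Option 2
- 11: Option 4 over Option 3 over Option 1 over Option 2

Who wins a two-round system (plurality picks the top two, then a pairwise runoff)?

Option 4

Round 1 first-place votes: Option 1 14, Option 2 21, Option 3 0, Option 4 27. Option 4 and Option 2 advance.
Runoff: Option 4 is ranked above Option 2 on 41 ballots, Option 2 above Option 4 on 21.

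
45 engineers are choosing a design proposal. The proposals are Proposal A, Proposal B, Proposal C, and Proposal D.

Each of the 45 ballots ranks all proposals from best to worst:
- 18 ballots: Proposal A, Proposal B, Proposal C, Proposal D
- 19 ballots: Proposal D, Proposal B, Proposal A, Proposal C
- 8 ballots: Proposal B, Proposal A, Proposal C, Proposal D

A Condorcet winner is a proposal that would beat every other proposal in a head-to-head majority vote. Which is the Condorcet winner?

Proposal B vs Proposal A: 27–18
Proposal B vs Proposal C: 45–0
Proposal B vs Proposal D: 26–19
Proposal B beats every other proposal.

Proposal B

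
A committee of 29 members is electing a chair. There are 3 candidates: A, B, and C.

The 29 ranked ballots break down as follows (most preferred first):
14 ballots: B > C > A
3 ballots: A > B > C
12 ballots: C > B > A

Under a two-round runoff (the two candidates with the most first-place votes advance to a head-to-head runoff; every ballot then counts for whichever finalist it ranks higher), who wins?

Round 1 first-place votes: A 3, B 14, C 12. B and C advance.
Runoff: B is ranked above C on 17 ballots, C above B on 12.

B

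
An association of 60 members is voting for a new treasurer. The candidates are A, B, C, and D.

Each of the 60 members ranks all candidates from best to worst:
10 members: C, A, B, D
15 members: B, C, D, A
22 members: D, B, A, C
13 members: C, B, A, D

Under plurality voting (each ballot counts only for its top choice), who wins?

C

First-place votes: A 0, B 15, C 23, D 22.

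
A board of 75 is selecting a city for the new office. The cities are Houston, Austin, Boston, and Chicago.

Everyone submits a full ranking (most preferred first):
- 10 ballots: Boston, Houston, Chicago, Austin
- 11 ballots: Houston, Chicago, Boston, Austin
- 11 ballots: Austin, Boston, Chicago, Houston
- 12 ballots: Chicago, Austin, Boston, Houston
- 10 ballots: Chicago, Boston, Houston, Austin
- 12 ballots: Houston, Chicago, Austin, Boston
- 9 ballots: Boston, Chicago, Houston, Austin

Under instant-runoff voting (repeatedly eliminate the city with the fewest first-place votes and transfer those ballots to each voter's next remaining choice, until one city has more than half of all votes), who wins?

Boston

Round 1: Houston 23, Austin 11, Boston 19, Chicago 22. Austin eliminated.
Round 2: Houston 23, Boston 30, Chicago 22. Chicago eliminated.
Round 3: Houston 23, Boston 52. Boston has a majority (≥38).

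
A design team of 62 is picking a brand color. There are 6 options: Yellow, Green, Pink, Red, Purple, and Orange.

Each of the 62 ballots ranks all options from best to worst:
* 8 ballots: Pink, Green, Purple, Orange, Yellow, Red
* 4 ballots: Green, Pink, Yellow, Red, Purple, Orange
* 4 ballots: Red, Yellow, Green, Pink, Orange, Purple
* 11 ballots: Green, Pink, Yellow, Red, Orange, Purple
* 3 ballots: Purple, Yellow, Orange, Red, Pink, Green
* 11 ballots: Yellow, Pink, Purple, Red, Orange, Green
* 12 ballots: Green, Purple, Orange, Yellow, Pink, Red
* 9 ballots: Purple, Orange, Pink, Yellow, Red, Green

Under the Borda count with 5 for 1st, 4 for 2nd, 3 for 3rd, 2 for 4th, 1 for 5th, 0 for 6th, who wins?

Pink

Yellow: 8×1 + 4×3 + 4×4 + 11×3 + 3×4 + 11×5 + 12×2 + 9×2 = 178
Green: 8×4 + 4×5 + 4×3 + 11×5 + 3×0 + 11×0 + 12×5 + 9×0 = 179
Pink: 8×5 + 4×4 + 4×2 + 11×4 + 3×1 + 11×4 + 12×1 + 9×3 = 194
Red: 8×0 + 4×2 + 4×5 + 11×2 + 3×2 + 11×2 + 12×0 + 9×1 = 87
Purple: 8×3 + 4×1 + 4×0 + 11×0 + 3×5 + 11×3 + 12×4 + 9×5 = 169
Orange: 8×2 + 4×0 + 4×1 + 11×1 + 3×3 + 11×1 + 12×3 + 9×4 = 123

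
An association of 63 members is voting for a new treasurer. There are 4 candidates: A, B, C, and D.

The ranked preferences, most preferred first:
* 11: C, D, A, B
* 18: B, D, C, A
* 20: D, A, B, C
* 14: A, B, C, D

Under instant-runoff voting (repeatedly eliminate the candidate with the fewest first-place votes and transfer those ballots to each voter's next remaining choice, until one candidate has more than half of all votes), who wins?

B

Round 1: A 14, B 18, C 11, D 20. C eliminated.
Round 2: A 14, B 18, D 31. A eliminated.
Round 3: B 32, D 31. B has a majority (≥32).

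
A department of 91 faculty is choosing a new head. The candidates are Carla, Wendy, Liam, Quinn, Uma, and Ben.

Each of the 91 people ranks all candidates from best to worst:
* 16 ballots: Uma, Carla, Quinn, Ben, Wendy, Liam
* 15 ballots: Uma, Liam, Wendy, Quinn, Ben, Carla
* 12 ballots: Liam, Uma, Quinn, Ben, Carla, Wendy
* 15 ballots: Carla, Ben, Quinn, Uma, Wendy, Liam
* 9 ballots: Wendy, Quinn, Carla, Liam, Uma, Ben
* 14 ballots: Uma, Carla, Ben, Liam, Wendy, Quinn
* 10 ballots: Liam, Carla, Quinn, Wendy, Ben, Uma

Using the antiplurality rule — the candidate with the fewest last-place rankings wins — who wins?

Last-place votes: Carla 15, Wendy 12, Liam 31, Quinn 14, Uma 10, Ben 9.

Ben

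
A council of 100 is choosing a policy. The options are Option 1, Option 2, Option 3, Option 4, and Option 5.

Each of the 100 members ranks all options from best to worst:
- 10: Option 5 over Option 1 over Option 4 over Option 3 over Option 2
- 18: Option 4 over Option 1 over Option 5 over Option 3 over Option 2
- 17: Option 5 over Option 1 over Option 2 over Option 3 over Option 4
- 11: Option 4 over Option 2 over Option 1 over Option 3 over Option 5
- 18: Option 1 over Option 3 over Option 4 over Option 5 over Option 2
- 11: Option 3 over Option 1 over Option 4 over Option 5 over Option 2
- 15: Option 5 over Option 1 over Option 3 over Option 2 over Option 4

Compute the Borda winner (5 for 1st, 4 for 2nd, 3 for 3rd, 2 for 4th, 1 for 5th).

Option 1

Option 1: 10×4 + 18×4 + 17×4 + 11×3 + 18×5 + 11×4 + 15×4 = 407
Option 2: 10×1 + 18×1 + 17×3 + 11×4 + 18×1 + 11×1 + 15×2 = 182
Option 3: 10×2 + 18×2 + 17×2 + 11×2 + 18×4 + 11×5 + 15×3 = 284
Option 4: 10×3 + 18×5 + 17×1 + 11×5 + 18×3 + 11×3 + 15×1 = 294
Option 5: 10×5 + 18×3 + 17×5 + 11×1 + 18×2 + 11×2 + 15×5 = 333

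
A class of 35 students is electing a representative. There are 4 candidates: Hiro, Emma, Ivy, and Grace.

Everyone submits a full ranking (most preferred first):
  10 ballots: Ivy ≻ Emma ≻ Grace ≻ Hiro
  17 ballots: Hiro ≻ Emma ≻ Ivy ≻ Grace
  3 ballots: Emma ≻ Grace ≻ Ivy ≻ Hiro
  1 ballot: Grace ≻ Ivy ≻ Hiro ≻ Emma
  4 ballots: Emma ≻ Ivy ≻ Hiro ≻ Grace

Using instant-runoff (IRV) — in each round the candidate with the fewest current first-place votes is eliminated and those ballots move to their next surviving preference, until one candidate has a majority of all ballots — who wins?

Ivy

Round 1: Hiro 17, Emma 7, Ivy 10, Grace 1. Grace eliminated.
Round 2: Hiro 17, Emma 7, Ivy 11. Emma eliminated.
Round 3: Hiro 17, Ivy 18. Ivy has a majority (≥18).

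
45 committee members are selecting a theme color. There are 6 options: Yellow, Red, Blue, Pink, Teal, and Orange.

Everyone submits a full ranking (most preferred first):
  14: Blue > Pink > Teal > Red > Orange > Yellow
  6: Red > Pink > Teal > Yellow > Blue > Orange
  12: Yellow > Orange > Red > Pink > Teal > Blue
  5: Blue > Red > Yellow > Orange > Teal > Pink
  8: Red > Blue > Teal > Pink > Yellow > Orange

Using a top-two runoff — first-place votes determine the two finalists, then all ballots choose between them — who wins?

Red

Round 1 first-place votes: Yellow 12, Red 14, Blue 19, Pink 0, Teal 0, Orange 0. Blue and Red advance.
Runoff: Blue is ranked above Red on 19 ballots, Red above Blue on 26.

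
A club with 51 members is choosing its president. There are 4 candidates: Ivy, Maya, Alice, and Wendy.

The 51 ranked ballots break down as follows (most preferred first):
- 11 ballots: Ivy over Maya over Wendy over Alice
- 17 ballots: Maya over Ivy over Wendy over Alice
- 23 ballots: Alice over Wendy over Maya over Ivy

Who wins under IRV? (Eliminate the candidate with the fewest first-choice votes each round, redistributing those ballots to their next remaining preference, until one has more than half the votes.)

Round 1: Ivy 11, Maya 17, Alice 23, Wendy 0. Wendy eliminated.
Round 2: Ivy 11, Maya 17, Alice 23. Ivy eliminated.
Round 3: Maya 28, Alice 23. Maya has a majority (≥26).

Maya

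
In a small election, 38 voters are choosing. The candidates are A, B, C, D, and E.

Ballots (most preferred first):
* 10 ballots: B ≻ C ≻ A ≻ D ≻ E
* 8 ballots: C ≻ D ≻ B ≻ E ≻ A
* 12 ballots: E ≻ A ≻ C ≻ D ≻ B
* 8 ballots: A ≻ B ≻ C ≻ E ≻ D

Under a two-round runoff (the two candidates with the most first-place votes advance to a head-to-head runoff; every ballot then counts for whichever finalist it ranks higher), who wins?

B

Round 1 first-place votes: A 8, B 10, C 8, D 0, E 12. E and B advance.
Runoff: E is ranked above B on 12 ballots, B above E on 26.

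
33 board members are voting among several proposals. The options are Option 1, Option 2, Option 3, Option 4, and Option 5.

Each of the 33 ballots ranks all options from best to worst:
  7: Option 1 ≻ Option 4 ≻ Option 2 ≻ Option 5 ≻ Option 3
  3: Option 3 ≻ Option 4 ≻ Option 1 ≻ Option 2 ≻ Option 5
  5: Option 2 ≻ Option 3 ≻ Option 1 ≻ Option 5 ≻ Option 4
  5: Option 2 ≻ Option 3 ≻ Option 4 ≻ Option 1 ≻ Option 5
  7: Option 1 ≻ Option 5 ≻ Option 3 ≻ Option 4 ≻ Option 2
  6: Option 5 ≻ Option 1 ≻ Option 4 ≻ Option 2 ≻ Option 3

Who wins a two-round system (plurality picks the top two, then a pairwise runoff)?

Option 1

Round 1 first-place votes: Option 1 14, Option 2 10, Option 3 3, Option 4 0, Option 5 6. Option 1 and Option 2 advance.
Runoff: Option 1 is ranked above Option 2 on 23 ballots, Option 2 above Option 1 on 10.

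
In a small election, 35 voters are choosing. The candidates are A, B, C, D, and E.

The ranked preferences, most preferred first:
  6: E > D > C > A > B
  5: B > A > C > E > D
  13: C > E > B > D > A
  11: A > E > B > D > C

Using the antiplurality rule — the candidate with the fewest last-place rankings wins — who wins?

E

Last-place votes: A 13, B 6, C 11, D 5, E 0.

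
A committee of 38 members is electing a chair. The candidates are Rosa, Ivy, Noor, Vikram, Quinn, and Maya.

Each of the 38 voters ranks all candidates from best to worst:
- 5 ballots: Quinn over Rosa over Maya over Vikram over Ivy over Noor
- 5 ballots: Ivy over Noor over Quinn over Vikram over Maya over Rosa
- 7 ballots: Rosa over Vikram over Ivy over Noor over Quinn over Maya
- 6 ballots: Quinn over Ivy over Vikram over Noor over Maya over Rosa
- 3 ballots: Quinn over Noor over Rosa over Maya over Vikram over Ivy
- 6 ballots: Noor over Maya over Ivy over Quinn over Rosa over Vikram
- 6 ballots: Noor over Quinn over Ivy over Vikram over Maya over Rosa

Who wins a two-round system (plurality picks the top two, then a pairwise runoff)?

Round 1 first-place votes: Rosa 7, Ivy 5, Noor 12, Vikram 0, Quinn 14, Maya 0. Quinn and Noor advance.
Runoff: Quinn is ranked above Noor on 14 ballots, Noor above Quinn on 24.

Noor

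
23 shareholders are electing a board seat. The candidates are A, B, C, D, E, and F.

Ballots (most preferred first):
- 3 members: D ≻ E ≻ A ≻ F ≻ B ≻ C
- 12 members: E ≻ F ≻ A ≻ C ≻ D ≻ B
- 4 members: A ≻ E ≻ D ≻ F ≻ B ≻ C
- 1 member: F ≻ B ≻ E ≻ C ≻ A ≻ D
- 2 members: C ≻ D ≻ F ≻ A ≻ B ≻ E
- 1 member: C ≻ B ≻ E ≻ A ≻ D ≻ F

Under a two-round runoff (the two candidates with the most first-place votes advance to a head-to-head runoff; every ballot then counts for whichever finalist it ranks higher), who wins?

E

Round 1 first-place votes: A 4, B 0, C 3, D 3, E 12, F 1. E and A advance.
Runoff: E is ranked above A on 17 ballots, A above E on 6.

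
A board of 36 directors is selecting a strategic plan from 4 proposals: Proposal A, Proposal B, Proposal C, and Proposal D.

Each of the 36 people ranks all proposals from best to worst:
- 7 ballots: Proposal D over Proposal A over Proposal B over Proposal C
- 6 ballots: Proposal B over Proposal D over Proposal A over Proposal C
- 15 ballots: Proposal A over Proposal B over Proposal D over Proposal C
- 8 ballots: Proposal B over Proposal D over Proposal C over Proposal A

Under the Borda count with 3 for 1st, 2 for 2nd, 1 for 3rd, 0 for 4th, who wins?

Proposal B

Proposal A: 7×2 + 6×1 + 15×3 + 8×0 = 65
Proposal B: 7×1 + 6×3 + 15×2 + 8×3 = 79
Proposal C: 7×0 + 6×0 + 15×0 + 8×1 = 8
Proposal D: 7×3 + 6×2 + 15×1 + 8×2 = 64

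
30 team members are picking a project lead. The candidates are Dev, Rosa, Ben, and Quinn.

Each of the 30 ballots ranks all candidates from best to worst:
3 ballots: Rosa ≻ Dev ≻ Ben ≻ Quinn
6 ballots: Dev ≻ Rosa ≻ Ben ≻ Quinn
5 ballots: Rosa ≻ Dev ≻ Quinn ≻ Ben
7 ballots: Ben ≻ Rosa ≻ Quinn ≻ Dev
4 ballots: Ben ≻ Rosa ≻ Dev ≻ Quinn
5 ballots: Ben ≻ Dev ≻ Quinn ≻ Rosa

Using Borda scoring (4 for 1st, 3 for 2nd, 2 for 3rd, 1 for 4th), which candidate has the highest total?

Rosa

Dev: 3×3 + 6×4 + 5×3 + 7×1 + 4×2 + 5×3 = 78
Rosa: 3×4 + 6×3 + 5×4 + 7×3 + 4×3 + 5×1 = 88
Ben: 3×2 + 6×2 + 5×1 + 7×4 + 4×4 + 5×4 = 87
Quinn: 3×1 + 6×1 + 5×2 + 7×2 + 4×1 + 5×2 = 47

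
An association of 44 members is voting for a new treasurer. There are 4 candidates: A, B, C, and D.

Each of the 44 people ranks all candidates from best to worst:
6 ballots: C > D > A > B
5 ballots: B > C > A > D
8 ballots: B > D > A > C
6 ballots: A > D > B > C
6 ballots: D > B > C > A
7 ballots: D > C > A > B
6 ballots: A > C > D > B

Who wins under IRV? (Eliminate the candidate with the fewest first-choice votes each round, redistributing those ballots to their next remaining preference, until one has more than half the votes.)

D

Round 1: A 12, B 13, C 6, D 13. C eliminated.
Round 2: A 12, B 13, D 19. A eliminated.
Round 3: B 13, D 31. D has a majority (≥23).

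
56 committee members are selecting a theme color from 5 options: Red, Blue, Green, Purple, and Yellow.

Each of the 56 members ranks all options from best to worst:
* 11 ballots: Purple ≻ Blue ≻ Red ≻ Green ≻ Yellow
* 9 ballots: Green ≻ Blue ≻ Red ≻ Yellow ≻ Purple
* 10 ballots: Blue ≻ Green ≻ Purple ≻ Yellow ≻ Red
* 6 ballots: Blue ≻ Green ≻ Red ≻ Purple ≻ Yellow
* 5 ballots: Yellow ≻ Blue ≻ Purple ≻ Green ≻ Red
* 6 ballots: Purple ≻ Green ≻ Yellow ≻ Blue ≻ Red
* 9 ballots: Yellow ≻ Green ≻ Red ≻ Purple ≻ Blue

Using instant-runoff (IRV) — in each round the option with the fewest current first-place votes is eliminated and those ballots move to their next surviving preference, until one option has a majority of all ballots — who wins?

Round 1: Red 0, Blue 16, Green 9, Purple 17, Yellow 14. Red eliminated.
Round 2: Blue 16, Green 9, Purple 17, Yellow 14. Green eliminated.
Round 3: Blue 25, Purple 17, Yellow 14. Yellow eliminated.
Round 4: Blue 30, Purple 26. Blue has a majority (≥29).

Blue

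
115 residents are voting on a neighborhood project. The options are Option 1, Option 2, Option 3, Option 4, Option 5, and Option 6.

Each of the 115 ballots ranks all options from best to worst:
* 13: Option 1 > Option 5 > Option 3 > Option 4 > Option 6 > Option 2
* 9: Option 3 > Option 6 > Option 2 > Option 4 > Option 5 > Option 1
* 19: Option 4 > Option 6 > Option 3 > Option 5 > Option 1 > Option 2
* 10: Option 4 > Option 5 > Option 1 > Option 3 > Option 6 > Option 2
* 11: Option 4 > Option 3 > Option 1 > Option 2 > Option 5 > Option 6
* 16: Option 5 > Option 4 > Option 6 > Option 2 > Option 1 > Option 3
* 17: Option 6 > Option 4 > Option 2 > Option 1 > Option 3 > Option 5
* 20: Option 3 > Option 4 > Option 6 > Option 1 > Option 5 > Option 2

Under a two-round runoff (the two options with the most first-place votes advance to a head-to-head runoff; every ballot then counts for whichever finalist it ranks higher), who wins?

Option 4

Round 1 first-place votes: Option 1 13, Option 2 0, Option 3 29, Option 4 40, Option 5 16, Option 6 17. Option 4 and Option 3 advance.
Runoff: Option 4 is ranked above Option 3 on 73 ballots, Option 3 above Option 4 on 42.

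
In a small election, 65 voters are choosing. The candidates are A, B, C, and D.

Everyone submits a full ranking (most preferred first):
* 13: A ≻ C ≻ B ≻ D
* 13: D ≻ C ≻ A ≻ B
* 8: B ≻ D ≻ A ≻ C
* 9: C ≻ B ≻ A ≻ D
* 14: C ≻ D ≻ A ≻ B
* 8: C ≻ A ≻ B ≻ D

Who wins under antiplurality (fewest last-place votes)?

Last-place votes: A 0, B 27, C 8, D 30.

A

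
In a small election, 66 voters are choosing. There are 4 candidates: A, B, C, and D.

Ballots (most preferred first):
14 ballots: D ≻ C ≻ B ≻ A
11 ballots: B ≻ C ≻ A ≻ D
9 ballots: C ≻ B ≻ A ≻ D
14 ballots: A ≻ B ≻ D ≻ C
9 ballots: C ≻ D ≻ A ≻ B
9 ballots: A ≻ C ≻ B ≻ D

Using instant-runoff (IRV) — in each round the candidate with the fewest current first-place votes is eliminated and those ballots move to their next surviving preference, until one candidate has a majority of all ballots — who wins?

C

Round 1: A 23, B 11, C 18, D 14. B eliminated.
Round 2: A 23, C 29, D 14. D eliminated.
Round 3: A 23, C 43. C has a majority (≥34).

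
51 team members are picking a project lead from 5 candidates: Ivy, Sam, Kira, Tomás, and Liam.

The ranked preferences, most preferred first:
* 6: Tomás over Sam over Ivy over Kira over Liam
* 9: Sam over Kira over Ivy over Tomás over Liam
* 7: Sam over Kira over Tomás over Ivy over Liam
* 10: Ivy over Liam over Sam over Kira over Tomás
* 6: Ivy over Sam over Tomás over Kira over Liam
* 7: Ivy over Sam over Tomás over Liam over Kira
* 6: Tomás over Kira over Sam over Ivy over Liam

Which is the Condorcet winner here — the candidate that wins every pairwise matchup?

Sam

Sam vs Ivy: 28–23
Sam vs Kira: 45–6
Sam vs Tomás: 39–12
Sam vs Liam: 41–10
Sam beats every other candidate.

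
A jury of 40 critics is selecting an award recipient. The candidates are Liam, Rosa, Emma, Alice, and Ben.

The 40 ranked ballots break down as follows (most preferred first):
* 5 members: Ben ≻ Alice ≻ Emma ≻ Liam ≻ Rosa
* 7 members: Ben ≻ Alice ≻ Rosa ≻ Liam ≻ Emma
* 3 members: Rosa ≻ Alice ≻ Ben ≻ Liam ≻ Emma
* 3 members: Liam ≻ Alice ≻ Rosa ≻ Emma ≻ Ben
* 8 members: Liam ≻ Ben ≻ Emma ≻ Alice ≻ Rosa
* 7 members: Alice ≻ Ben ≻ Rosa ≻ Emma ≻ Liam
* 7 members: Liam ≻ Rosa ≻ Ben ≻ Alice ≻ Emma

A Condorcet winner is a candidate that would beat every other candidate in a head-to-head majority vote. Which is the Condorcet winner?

Ben

Ben vs Liam: 22–18
Ben vs Rosa: 27–13
Ben vs Emma: 37–3
Ben vs Alice: 27–13
Ben beats every other candidate.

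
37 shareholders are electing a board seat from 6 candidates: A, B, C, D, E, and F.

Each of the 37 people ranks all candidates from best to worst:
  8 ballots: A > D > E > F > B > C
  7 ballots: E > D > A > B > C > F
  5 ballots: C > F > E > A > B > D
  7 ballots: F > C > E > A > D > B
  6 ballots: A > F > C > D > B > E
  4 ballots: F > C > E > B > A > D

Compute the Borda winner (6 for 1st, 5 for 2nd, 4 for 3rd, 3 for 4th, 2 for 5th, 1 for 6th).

A

A: 8×6 + 7×4 + 5×3 + 7×3 + 6×6 + 4×2 = 156
B: 8×2 + 7×3 + 5×2 + 7×1 + 6×2 + 4×3 = 78
C: 8×1 + 7×2 + 5×6 + 7×5 + 6×4 + 4×5 = 131
D: 8×5 + 7×5 + 5×1 + 7×2 + 6×3 + 4×1 = 116
E: 8×4 + 7×6 + 5×4 + 7×4 + 6×1 + 4×4 = 144
F: 8×3 + 7×1 + 5×5 + 7×6 + 6×5 + 4×6 = 152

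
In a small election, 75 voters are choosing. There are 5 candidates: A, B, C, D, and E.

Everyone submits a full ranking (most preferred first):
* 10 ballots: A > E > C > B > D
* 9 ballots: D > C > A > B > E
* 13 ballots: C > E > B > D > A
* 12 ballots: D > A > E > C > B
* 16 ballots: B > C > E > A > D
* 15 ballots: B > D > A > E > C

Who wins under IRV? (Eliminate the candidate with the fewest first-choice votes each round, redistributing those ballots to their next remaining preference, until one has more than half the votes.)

Round 1: A 10, B 31, C 13, D 21, E 0. E eliminated.
Round 2: A 10, B 31, C 13, D 21. A eliminated.
Round 3: B 31, C 23, D 21. D eliminated.
Round 4: B 31, C 44. C has a majority (≥38).

C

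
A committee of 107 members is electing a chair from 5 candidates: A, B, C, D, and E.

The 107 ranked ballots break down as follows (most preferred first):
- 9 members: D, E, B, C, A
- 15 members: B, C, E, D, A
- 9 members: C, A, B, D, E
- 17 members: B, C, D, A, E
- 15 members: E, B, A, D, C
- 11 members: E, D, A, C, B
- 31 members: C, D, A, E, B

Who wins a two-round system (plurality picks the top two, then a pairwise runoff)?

B

Round 1 first-place votes: A 0, B 32, C 40, D 9, E 26. C and B advance.
Runoff: C is ranked above B on 51 ballots, B above C on 56.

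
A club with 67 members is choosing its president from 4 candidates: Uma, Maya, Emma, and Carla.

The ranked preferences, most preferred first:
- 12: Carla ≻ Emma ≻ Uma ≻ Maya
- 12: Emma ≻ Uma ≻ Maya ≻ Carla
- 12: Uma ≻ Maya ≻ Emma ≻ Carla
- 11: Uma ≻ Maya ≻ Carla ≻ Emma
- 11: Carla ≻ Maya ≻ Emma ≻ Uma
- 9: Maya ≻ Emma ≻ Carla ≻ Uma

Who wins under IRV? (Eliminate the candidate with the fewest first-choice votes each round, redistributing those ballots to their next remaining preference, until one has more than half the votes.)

Round 1: Uma 23, Maya 9, Emma 12, Carla 23. Maya eliminated.
Round 2: Uma 23, Emma 21, Carla 23. Emma eliminated.
Round 3: Uma 35, Carla 32. Uma has a majority (≥34).

Uma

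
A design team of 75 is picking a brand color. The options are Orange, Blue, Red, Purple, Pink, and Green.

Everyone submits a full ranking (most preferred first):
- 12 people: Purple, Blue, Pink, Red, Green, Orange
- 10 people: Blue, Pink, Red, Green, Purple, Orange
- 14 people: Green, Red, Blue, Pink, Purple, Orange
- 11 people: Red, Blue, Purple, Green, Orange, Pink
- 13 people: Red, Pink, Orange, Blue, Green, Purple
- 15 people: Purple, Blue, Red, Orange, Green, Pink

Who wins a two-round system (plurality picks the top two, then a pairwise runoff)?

Red

Round 1 first-place votes: Orange 0, Blue 10, Red 24, Purple 27, Pink 0, Green 14. Purple and Red advance.
Runoff: Purple is ranked above Red on 27 ballots, Red above Purple on 48.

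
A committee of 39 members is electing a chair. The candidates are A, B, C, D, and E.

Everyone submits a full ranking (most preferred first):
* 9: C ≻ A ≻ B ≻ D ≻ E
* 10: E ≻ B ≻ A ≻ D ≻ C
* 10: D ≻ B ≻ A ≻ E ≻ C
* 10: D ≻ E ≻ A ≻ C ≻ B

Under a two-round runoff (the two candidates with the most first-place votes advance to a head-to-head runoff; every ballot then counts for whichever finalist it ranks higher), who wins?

Round 1 first-place votes: A 0, B 0, C 9, D 20, E 10. D and E advance.
Runoff: D is ranked above E on 29 ballots, E above D on 10.

D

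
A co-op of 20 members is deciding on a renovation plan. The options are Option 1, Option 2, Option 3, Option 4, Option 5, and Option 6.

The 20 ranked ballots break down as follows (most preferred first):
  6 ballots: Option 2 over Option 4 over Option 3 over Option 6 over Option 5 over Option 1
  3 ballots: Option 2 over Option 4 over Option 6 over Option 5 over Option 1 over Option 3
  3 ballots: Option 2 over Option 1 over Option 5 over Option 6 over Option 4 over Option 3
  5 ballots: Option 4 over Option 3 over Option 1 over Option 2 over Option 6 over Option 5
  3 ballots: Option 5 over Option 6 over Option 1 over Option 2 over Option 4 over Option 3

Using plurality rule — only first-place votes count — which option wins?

First-place votes: Option 1 0, Option 2 12, Option 3 0, Option 4 5, Option 5 3, Option 6 0.

Option 2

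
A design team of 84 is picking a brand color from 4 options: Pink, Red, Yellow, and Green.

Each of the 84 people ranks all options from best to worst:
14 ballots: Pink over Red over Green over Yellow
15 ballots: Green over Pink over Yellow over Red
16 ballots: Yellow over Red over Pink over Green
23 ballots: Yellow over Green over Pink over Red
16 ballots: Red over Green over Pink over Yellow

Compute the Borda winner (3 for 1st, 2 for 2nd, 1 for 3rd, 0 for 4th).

Green

Pink: 14×3 + 15×2 + 16×1 + 23×1 + 16×1 = 127
Red: 14×2 + 15×0 + 16×2 + 23×0 + 16×3 = 108
Yellow: 14×0 + 15×1 + 16×3 + 23×3 + 16×0 = 132
Green: 14×1 + 15×3 + 16×0 + 23×2 + 16×2 = 137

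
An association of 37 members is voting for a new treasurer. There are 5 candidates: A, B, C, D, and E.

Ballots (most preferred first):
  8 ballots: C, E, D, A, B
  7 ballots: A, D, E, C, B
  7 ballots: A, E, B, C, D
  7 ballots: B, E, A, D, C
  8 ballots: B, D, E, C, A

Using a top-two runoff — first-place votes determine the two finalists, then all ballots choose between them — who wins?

Round 1 first-place votes: A 14, B 15, C 8, D 0, E 0. B and A advance.
Runoff: B is ranked above A on 15 ballots, A above B on 22.

A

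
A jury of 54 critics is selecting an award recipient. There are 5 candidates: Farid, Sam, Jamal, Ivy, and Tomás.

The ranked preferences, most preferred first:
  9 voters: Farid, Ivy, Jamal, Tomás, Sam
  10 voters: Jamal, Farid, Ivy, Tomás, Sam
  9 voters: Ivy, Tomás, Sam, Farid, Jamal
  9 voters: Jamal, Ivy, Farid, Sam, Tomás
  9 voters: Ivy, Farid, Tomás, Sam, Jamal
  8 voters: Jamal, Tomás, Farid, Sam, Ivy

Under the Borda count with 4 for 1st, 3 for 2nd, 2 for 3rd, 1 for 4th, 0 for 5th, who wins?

Farid: 9×4 + 10×3 + 9×1 + 9×2 + 9×3 + 8×2 = 136
Sam: 9×0 + 10×0 + 9×2 + 9×1 + 9×1 + 8×1 = 44
Jamal: 9×2 + 10×4 + 9×0 + 9×4 + 9×0 + 8×4 = 126
Ivy: 9×3 + 10×2 + 9×4 + 9×3 + 9×4 + 8×0 = 146
Tomás: 9×1 + 10×1 + 9×3 + 9×0 + 9×2 + 8×3 = 88

Ivy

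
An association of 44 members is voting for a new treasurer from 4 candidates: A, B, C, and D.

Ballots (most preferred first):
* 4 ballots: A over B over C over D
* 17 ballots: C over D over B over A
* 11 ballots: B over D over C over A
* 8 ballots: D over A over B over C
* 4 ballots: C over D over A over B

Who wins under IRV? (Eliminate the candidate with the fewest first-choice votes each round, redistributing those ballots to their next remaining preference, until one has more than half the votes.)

B

Round 1: A 4, B 11, C 21, D 8. A eliminated.
Round 2: B 15, C 21, D 8. D eliminated.
Round 3: B 23, C 21. B has a majority (≥23).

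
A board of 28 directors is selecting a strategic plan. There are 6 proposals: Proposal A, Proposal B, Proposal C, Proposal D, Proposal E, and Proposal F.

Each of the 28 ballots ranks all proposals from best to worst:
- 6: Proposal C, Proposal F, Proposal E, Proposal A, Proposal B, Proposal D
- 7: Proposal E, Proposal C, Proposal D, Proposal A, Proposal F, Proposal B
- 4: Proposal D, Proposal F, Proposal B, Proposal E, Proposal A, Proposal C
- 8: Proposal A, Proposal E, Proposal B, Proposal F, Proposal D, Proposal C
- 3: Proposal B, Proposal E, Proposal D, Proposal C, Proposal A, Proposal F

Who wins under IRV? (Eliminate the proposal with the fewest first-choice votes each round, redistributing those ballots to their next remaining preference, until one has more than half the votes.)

Round 1: Proposal A 8, Proposal B 3, Proposal C 6, Proposal D 4, Proposal E 7, Proposal F 0. Proposal F eliminated.
Round 2: Proposal A 8, Proposal B 3, Proposal C 6, Proposal D 4, Proposal E 7. Proposal B eliminated.
Round 3: Proposal A 8, Proposal C 6, Proposal D 4, Proposal E 10. Proposal D eliminated.
Round 4: Proposal A 8, Proposal C 6, Proposal E 14. Proposal C eliminated.
Round 5: Proposal A 8, Proposal E 20. Proposal E has a majority (≥15).

Proposal E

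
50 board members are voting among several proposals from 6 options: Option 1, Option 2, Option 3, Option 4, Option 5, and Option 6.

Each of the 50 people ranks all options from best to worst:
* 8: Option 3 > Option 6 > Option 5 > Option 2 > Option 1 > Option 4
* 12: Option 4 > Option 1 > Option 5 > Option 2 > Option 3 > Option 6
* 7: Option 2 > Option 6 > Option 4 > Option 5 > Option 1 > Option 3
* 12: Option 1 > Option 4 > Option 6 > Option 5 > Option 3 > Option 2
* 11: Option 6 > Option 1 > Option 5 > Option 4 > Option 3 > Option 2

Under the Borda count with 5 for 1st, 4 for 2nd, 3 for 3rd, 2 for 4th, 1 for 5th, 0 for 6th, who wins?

Option 1

Option 1: 8×1 + 12×4 + 7×1 + 12×5 + 11×4 = 167
Option 2: 8×2 + 12×2 + 7×5 + 12×0 + 11×0 = 75
Option 3: 8×5 + 12×1 + 7×0 + 12×1 + 11×1 = 75
Option 4: 8×0 + 12×5 + 7×3 + 12×4 + 11×2 = 151
Option 5: 8×3 + 12×3 + 7×2 + 12×2 + 11×3 = 131
Option 6: 8×4 + 12×0 + 7×4 + 12×3 + 11×5 = 151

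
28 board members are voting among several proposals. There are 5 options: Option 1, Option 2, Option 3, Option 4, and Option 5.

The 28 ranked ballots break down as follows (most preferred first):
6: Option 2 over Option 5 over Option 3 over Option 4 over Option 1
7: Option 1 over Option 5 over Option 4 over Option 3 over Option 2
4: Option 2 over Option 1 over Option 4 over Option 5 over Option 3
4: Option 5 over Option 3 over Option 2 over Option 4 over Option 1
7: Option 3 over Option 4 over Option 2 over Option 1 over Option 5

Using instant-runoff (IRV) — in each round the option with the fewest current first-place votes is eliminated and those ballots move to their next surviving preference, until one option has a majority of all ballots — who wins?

Option 3

Round 1: Option 1 7, Option 2 10, Option 3 7, Option 4 0, Option 5 4. Option 4 eliminated.
Round 2: Option 1 7, Option 2 10, Option 3 7, Option 5 4. Option 5 eliminated.
Round 3: Option 1 7, Option 2 10, Option 3 11. Option 1 eliminated.
Round 4: Option 2 10, Option 3 18. Option 3 has a majority (≥15).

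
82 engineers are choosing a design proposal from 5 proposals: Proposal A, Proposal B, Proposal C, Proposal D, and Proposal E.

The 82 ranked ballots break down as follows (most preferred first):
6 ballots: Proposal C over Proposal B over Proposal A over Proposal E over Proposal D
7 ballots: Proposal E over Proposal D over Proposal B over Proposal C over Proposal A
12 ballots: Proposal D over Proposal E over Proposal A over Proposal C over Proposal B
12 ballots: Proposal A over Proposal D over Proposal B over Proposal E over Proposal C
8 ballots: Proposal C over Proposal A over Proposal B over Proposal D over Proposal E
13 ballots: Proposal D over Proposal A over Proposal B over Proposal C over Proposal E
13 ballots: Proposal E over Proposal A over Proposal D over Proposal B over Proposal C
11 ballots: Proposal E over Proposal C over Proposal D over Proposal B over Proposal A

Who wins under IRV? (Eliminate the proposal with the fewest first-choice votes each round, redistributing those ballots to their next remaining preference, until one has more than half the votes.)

Round 1: Proposal A 12, Proposal B 0, Proposal C 14, Proposal D 25, Proposal E 31. Proposal B eliminated.
Round 2: Proposal A 12, Proposal C 14, Proposal D 25, Proposal E 31. Proposal A eliminated.
Round 3: Proposal C 14, Proposal D 37, Proposal E 31. Proposal C eliminated.
Round 4: Proposal D 45, Proposal E 37. Proposal D has a majority (≥42).

Proposal D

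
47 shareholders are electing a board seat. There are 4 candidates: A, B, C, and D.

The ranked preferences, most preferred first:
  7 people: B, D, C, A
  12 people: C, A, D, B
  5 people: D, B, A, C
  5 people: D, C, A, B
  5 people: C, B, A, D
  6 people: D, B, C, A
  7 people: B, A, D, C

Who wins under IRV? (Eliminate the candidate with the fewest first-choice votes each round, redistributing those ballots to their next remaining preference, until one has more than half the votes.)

D

Round 1: A 0, B 14, C 17, D 16. A eliminated.
Round 2: B 14, C 17, D 16. B eliminated.
Round 3: C 17, D 30. D has a majority (≥24).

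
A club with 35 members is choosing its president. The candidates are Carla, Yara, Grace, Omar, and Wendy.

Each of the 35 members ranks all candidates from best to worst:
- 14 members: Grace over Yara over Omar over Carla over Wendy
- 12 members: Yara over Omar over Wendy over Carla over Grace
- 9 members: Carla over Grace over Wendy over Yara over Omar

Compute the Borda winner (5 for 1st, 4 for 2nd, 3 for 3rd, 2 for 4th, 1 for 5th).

Carla: 14×2 + 12×2 + 9×5 = 97
Yara: 14×4 + 12×5 + 9×2 = 134
Grace: 14×5 + 12×1 + 9×4 = 118
Omar: 14×3 + 12×4 + 9×1 = 99
Wendy: 14×1 + 12×3 + 9×3 = 77

Yara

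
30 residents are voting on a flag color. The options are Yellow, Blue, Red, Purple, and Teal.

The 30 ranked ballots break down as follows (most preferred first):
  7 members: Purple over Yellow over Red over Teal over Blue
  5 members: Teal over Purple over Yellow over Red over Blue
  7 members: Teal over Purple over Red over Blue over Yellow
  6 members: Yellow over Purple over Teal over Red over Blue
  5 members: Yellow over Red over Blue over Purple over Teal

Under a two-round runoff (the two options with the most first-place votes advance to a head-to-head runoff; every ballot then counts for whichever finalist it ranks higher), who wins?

Yellow

Round 1 first-place votes: Yellow 11, Blue 0, Red 0, Purple 7, Teal 12. Teal and Yellow advance.
Runoff: Teal is ranked above Yellow on 12 ballots, Yellow above Teal on 18.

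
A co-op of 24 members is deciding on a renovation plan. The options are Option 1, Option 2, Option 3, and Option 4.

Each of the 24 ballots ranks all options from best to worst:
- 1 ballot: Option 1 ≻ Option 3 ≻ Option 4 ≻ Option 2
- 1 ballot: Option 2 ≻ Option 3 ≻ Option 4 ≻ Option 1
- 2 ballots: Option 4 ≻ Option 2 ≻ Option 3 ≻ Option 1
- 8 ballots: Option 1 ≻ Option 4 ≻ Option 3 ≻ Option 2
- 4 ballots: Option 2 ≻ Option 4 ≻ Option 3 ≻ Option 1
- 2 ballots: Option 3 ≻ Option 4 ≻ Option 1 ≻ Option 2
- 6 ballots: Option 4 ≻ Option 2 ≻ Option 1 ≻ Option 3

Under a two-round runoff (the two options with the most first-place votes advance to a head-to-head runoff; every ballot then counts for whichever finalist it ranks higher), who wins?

Option 4

Round 1 first-place votes: Option 1 9, Option 2 5, Option 3 2, Option 4 8. Option 1 and Option 4 advance.
Runoff: Option 1 is ranked above Option 4 on 9 ballots, Option 4 above Option 1 on 15.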